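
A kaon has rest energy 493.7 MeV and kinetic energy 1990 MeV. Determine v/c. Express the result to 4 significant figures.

0.9800

γ = 1 + K/(mc²) = 1 + 1990/493.7 = 5.0308.
β = √(1 − 1/γ²) = √(1 − 0.0395117) = √0.9604883 = 0.9800.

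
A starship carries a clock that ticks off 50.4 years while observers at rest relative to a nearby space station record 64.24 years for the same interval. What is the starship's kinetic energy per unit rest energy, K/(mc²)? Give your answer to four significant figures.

0.2746

From Δt = γΔτ: γ = 64.24/50.4 = 1.2746.
Since K = (γ−1)mc², K/(mc²) = 1.2746 − 1 = 0.2746.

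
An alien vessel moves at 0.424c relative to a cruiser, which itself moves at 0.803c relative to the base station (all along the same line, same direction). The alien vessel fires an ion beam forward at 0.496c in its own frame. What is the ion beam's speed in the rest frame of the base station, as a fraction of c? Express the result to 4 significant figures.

Apply u = (u'+v)/(1+u'v) twice. Ion beam in the cruiser frame: (0.496+0.424)/(1+0.496·0.424) = 0.92/1.210304 = 0.76014c.
That velocity, transformed to the rest frame of the base station: (0.76014+0.803)/(1+0.76014·0.803) = 1.56314/1.61039242 = 0.97066c.

0.9707c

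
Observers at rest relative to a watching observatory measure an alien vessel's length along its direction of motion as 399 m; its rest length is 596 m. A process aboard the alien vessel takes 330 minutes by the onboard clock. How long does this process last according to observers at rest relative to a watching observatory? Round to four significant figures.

Length contraction gives γ = L₀/L = 596/399 = 1.49373.
Δt = γΔτ = 1.49373 × 330 = 492.9 minutes.

492.9 minutes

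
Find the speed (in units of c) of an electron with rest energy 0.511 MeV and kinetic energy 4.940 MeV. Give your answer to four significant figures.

0.9956c

γ = 1 + K/(mc²) = 1 + 4.940/0.511 = 10.667.
β = √(1 − 1/γ²) = √(1 − 0.00878851) = √0.99121149 = 0.9956.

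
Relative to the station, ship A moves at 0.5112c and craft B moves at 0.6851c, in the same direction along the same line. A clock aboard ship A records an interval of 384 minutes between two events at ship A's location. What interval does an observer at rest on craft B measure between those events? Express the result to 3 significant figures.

The velocity of ship A relative to craft B is (0.5112 − 0.6851)c / (1 − 0.5112×0.6851) = −0.26763c; relative speed 0.26763c.
At |u| = 0.26763c, γ = (1 − 0.0716258)^(−1/2) = 1.0379.
The clock on ship A records proper time, so craft B measures Δt = γΔτ = 1.0379 × 384 = 399 minutes.

399 minutes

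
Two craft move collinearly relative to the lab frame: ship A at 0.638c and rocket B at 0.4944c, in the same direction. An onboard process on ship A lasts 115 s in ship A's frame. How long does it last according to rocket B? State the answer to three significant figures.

118 s

The velocity of ship A relative to rocket B is (0.638 − 0.4944)c / (1 − 0.638×0.4944) = 0.20977c; relative speed 0.20977c.
γ for this relative speed: γ = 1/√(1 − 0.0440035) = 1.0228.
Ship A's interval is proper; time dilation gives Δt_B = γΔτ = 1.0228 × 115 s = 118 s.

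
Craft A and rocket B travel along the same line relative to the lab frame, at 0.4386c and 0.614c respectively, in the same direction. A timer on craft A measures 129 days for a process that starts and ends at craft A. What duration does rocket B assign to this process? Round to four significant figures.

Speed of craft A in rocket B's frame: u = (v_A − v_B)/(1 − v_A v_B/c²) = (0.4386 − 0.614)/(1 − 0.4386×0.614) = −0.1754/0.7306996 = −0.24004; |u| = 0.24004c.
γ for this relative speed: γ = 1/√(1 − 0.0576192) = 1.0301.
The clock on craft A records proper time, so rocket B measures Δt = γΔτ = 1.0301 × 129 = 132.9 days.

132.9 days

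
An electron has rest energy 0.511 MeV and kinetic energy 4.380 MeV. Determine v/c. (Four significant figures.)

K = (γ−1)mc², so γ = 1 + 4.380/0.511 = 9.5714.
Then v/c = √(1 − γ⁻²) = √(1 − 0.0109156) = √0.9890844 = 0.9945.

0.9945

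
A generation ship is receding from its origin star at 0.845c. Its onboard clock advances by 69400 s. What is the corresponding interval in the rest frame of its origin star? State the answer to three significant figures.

γ = 1/√(1 − β²) = 1/√(1 − 0.714025) = 1/√0.285975 = 1/0.534766 = 1.87.
Time dilation: Δt = γ·Δτ = 1.87 × 69400 = 1.30×10^5 s.

1.30×10^5 s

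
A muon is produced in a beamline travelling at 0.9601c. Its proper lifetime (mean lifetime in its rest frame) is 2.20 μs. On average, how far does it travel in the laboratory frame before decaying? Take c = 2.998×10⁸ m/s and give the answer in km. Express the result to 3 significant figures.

γ = 1/√(1 − β²) = 1/√(1 − 0.92179201) = 1/√0.07820799 = 1/0.279657 = 3.5758.
Lab-frame lifetime: Δt = γτ = 3.5758 × 2.20 μs = 7.8668 μs.
Distance: d = vΔt = 0.9601 × 2.998×10⁸ m/s × 7.8668×10^-6 s = 2260 m = 2.26 km.

2.26 km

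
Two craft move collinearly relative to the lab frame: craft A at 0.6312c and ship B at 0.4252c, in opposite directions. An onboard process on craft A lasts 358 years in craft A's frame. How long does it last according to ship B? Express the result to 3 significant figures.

647 years

The velocity of craft A relative to ship B is (0.6312 + 0.4252)c / (1 + 0.6312×0.4252) = 0.83287c; relative speed 0.83287c.
γ for this relative speed: γ = 1/√(1 − 0.693672) = 1.8068.
The clock on craft A records proper time, so ship B measures Δt = γΔτ = 1.8068 × 358 = 647 years.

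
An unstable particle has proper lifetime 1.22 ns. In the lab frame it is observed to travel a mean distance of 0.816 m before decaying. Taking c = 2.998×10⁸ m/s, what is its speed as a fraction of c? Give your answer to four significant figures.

0.9125c

d = βγcτ ⇒ βγ = d/(cτ) = 0.8160 m / (0.365756 m) = 2.231.
β = (βγ)/√(1+(βγ)²) = 2.231/√5.97736 = 0.9125.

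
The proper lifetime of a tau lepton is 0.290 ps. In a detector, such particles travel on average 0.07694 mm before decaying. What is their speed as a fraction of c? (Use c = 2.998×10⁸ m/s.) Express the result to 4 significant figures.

Lab distance = (lab lifetime)·v = γτ·βc, so βγ = d/(cτ) = 7.694×10^-5/(2.998×10⁸ × 2.900×10^-13) = 0.88496.
With βγ = 0.88496: γ² = 1 + (βγ)² = 1.783154, and β = (βγ)/γ = 0.88496/1.33535 = 0.6627.

0.6627c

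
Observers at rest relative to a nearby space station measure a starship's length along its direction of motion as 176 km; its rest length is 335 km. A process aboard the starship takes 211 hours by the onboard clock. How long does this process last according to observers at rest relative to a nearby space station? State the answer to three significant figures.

402 hours

From L = L₀/γ: γ = 335/176 = 1.90341.
The same γ dilates the second interval: 1.90341 × 211 hours = 402 hours.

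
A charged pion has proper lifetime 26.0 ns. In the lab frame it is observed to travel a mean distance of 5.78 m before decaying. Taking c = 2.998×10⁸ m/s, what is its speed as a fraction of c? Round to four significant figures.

Lab distance = (lab lifetime)·v = γτ·βc, so βγ = d/(cτ) = 5.780/(2.998×10⁸ × 2.600×10^-8) = 0.74152.
With βγ = 0.74152: γ² = 1 + (βγ)² = 1.549852, and β = (βγ)/γ = 0.74152/1.24493 = 0.5956.

0.5956c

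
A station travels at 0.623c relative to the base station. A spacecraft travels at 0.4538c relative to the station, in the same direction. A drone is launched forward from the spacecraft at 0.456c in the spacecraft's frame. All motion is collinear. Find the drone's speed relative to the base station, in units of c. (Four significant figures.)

0.9368c

Apply u = (u'+v)/(1+u'v) twice. Drone in the station frame: (0.456+0.4538)/(1+0.456·0.4538) = 0.9098/1.2069328 = 0.75381c.
That velocity, transformed to the rest frame of the base station: (0.75381+0.623)/(1+0.75381·0.623) = 1.37681/1.46962363 = 0.93685c.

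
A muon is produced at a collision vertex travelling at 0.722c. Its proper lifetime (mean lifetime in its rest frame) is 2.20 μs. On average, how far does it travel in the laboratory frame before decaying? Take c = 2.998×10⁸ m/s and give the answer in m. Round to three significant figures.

688 m

With β = 0.722, γ = 1/√(1 − 0.722²) = 1/√0.478716 = 1.4453.
Lab-frame lifetime: Δt = γτ = 1.4453 × 2.20 μs = 3.1797 μs.
Distance: d = vΔt = 0.722 × 2.998×10⁸ m/s × 3.1797×10^-6 s = 688 m.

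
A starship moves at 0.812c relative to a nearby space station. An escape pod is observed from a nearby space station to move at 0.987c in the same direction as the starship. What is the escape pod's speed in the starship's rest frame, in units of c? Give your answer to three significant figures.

Transform to the starship's frame: u' = (u − v)/(1 − uv/c²).
u' = (0.987 − 0.812)/(1 − 0.987×0.812) = 0.175/0.198556 = 0.88136.
Speed in the starship's frame: 0.881c (in the same direction).

0.881c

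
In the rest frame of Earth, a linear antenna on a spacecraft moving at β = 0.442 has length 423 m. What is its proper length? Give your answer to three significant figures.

β² = 0.195364, so γ = 1/√0.804636 = 1.1148.
Proper length: L₀ = γ·L = 1.1148 × 423 = 472 m.

472 m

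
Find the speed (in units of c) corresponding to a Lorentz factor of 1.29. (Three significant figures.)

β = √(1 − 1/γ²) = √(1 − 1/1.6641) = √0.399075 = 0.632.

0.632c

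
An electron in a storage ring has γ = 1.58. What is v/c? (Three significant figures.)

0.774

β = √(1 − 1/γ²) = √(1 − 1/2.4964) = √0.599423 = 0.774.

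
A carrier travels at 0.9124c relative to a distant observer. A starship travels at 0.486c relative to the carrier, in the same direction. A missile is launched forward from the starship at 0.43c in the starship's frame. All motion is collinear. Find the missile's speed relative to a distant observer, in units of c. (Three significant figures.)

Apply u = (u'+v)/(1+u'v) twice. Missile in the carrier frame: (0.43+0.486)/(1+0.43·0.486) = 0.916/1.20898 = 0.75766c.
That velocity, transformed to the rest frame of a distant observer: (0.75766+0.9124)/(1+0.75766·0.9124) = 1.67006/1.691288984 = 0.98745c.

0.987c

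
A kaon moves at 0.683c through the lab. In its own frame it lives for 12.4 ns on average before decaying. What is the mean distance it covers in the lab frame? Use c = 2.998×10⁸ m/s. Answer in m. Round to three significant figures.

3.48 m

β² = 0.466489, so γ = 1/√0.533511 = 1.3691.
Lab-frame lifetime: Δt = γτ = 1.3691 × 12.4 ns = 16.977 ns.
Distance: d = vΔt = 0.683 × 2.998×10⁸ m/s × 1.6977×10^-8 s = 3.48 m.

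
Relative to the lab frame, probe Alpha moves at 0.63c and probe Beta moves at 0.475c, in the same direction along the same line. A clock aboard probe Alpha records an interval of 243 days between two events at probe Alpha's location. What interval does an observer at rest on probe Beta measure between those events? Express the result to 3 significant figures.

Speed of probe Alpha in probe Beta's frame: u = (v_A − v_B)/(1 − v_A v_B/c²) = (0.63 − 0.475)/(1 − 0.63×0.475) = 0.155/0.70075 = 0.22119; |u| = 0.22119c.
At |u| = 0.22119c, γ = (1 − 0.048925)^(−1/2) = 1.0254.
Probe Alpha's interval is proper; time dilation gives Δt_B = γΔτ = 1.0254 × 243 days = 249 days.

249 days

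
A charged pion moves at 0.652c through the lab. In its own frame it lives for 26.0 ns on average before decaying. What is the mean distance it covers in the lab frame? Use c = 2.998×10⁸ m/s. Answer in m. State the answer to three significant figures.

With β = 0.652, γ = 1/√(1 − 0.652²) = 1/√0.574896 = 1.3189.
Lab-frame lifetime: Δt = γτ = 1.3189 × 26.0 ns = 34.291 ns.
Distance: d = vΔt = 0.652 × 2.998×10⁸ m/s × 3.4291×10^-8 s = 6.70 m.

6.70 m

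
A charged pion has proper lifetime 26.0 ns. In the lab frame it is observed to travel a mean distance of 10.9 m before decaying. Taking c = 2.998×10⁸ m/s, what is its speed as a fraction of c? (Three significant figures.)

Lab distance = (lab lifetime)·v = γτ·βc, so βγ = d/(cτ) = 10.90/(2.998×10⁸ × 2.600×10^-8) = 1.3984.
With βγ = 1.3984: γ² = 1 + (βγ)² = 2.95552, and β = (βγ)/γ = 1.3984/1.71916 = 0.813.

0.813c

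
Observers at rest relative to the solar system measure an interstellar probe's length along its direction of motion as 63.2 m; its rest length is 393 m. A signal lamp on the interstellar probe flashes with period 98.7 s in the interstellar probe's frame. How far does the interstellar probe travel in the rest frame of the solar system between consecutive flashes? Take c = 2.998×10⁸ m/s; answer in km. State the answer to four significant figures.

γ = L₀/L = 393/63.2 = 6.21835.
β = √(1 − 1/γ²) = 0.98698. Lab-frame period = γτ = 6.21835×98.7 s = 613.75 s. Distance = βc × γτ = 0.98698 × 2.998×10⁸ m/s × 613.75 s = 1.8161×10^11 m = 1.816×10^8 km.

1.816×10^8 km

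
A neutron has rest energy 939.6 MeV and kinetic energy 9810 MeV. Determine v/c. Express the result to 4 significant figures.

γ = 1 + K/(mc²) = 1 + 9810/939.6 = 11.441.
β = √(1 − 1/γ²) = √(1 − 0.00763962) = √0.99236038 = 0.9962.

0.9962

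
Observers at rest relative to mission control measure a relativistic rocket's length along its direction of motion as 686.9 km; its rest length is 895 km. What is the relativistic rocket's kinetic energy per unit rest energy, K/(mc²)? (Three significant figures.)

Length contraction gives γ = L₀/L = 895/686.9 = 1.30296.
Since K = (γ−1)mc², K/(mc²) = 1.30296 − 1 = 0.303.

0.303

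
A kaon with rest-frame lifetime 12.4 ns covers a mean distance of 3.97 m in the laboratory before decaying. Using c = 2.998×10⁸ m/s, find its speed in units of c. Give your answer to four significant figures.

Lab distance = (lab lifetime)·v = γτ·βc, so βγ = d/(cτ) = 3.970/(2.998×10⁸ × 1.240×10^-8) = 1.0679.
With βγ = 1.0679: γ² = 1 + (βγ)² = 2.14041, and β = (βγ)/γ = 1.0679/1.46301 = 0.7299.

0.7299c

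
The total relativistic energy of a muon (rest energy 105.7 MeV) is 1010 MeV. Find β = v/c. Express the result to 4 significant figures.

0.9945

Total energy E = γmc² gives γ = 1010/105.7 = 9.5553.
Hence β = √(1 − 1/γ²) = √(1 − 0.0109525) = √0.9890475 = 0.9945.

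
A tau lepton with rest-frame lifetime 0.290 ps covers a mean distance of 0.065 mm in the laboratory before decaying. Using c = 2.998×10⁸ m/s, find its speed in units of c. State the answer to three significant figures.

0.599c

Lab distance = (lab lifetime)·v = γτ·βc, so βγ = d/(cτ) = 6.500×10^-5/(2.998×10⁸ × 2.900×10^-13) = 0.74762.
With βγ = 0.74762: γ² = 1 + (βγ)² = 1.558936, and β = (βγ)/γ = 0.74762/1.24857 = 0.599.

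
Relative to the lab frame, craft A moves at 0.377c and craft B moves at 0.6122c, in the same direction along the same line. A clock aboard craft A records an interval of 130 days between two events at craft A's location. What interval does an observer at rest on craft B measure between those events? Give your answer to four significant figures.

The velocity of craft A relative to craft B is (0.377 − 0.6122)c / (1 − 0.377×0.6122) = −0.30577c; relative speed 0.30577c.
γ for this relative speed: γ = 1/√(1 − 0.0934953) = 1.0503.
Craft A's interval is proper; time dilation gives Δt_B = γΔτ = 1.0503 × 130 days = 136.5 days.

136.5 days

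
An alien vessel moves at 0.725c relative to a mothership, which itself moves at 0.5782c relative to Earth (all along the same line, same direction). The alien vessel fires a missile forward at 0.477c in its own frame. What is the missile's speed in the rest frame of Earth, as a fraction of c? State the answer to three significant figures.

Apply u = (u'+v)/(1+u'v) twice. Missile in the mothership frame: (0.477+0.725)/(1+0.477·0.725) = 1.202/1.345825 = 0.89313c.
That velocity, transformed to the rest frame of Earth: (0.89313+0.5782)/(1+0.89313·0.5782) = 1.47133/1.516407766 = 0.97027c.

0.970c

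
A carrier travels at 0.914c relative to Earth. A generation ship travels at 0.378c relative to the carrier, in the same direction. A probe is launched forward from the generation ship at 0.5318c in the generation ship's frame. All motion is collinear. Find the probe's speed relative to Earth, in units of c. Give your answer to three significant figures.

Compose velocities in two stages. Stage 1 (into S'): u₁ = (0.5318+0.378)/(1+0.5318×0.378) = 0.75752.
Stage 2 (into S): u = (0.75752+0.914)/(1+0.75752×0.914) = 0.98768, so the speed is 0.988c.

0.988c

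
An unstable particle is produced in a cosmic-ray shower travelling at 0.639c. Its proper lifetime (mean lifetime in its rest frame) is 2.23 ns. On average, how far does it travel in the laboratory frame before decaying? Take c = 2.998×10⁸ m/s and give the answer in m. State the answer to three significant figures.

0.555 m

β² = 0.408321, so γ = 1/√0.591679 = 1.3.
Lab-frame lifetime: Δt = γτ = 1.3 × 2.23 ns = 2.899 ns.
Distance: d = vΔt = 0.639 × 2.998×10⁸ m/s × 2.8990×10^-9 s = 0.555 m.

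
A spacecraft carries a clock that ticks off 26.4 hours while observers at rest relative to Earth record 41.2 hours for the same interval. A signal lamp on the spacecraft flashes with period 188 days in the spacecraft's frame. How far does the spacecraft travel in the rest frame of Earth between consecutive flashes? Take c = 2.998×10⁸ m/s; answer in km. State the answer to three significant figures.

γ = Δt/Δτ = 41.2/26.4 = 1.56061.
β = √(1 − 1/γ²) = 0.76773. Lab-frame period = γτ = 1.56061×188 days = 293.39 days. Distance = βc × γτ = 0.76773 × 2.998×10⁸ m/s × 25348896 s = 5.8344×10^15 m = 5.83×10^12 km.

5.83×10^12 km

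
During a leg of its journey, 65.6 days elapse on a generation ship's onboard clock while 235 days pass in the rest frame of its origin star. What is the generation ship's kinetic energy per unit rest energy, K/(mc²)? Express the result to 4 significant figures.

2.582

γ = Δt/Δτ = 235/65.6 = 3.58232.
Since K = (γ−1)mc², K/(mc²) = 3.58232 − 1 = 2.582.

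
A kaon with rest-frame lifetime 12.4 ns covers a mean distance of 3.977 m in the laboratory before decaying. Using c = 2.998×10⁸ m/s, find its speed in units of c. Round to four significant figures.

Let x = d/(cτ) = 3.977 m / (2.998×10⁸ m/s × 1.240×10^-8 s) = 1.0698. Since d = βγcτ, x = βγ = β/√(1−β²).
Solving: β² = x²/(1+x²) = 1.14447/2.14447 = 0.533684, so β = 0.7305.

0.7305c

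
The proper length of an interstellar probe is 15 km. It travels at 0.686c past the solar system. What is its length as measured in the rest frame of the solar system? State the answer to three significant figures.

10.9 km

With β = 0.686, γ = 1/√(1 − 0.686²) = 1/√0.529404 = 1.3744.
Length contraction: L = L₀/γ = 15/1.3744 = 10.9 km.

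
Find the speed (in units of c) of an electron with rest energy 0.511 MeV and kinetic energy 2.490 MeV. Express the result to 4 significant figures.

0.9854c

K = (γ−1)mc², so γ = 1 + 2.490/0.511 = 5.8728.
Then v/c = √(1 − γ⁻²) = √(1 − 0.0289941) = √0.9710059 = 0.9854.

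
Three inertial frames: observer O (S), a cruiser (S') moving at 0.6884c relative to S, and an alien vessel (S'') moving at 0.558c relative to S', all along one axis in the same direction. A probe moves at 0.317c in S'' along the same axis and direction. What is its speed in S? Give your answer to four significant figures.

0.9471c

Apply u = (u'+v)/(1+u'v) twice. Probe in the cruiser frame: (0.317+0.558)/(1+0.317·0.558) = 0.875/1.176886 = 0.74349c.
That velocity, transformed to the rest frame of observer O: (0.74349+0.6884)/(1+0.74349·0.6884) = 1.43189/1.511818516 = 0.94713c.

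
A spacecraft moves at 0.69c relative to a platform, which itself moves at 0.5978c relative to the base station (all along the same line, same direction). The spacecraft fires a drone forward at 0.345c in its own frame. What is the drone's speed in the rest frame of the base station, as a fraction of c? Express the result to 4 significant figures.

0.9560c

Apply u = (u'+v)/(1+u'v) twice. Drone in the platform frame: (0.345+0.69)/(1+0.345·0.69) = 1.035/1.23805 = 0.83599c.
That velocity, transformed to the rest frame of the base station: (0.83599+0.5978)/(1+0.83599·0.5978) = 1.43379/1.499754822 = 0.95602c.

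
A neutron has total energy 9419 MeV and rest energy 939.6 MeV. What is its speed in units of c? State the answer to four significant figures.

0.9950c

Total energy E = γmc² gives γ = 9419/939.6 = 10.024.
Hence β = √(1 − 1/γ²) = √(1 − 0.00995217) = √0.99004783 = 0.9950.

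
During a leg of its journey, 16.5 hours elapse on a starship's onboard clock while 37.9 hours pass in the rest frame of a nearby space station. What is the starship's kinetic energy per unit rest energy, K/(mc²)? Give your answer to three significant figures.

γ = Δt/Δτ = 37.9/16.5 = 2.29697.
K/(mc²) = γ − 1 = 2.29697 − 1 = 1.30.

1.30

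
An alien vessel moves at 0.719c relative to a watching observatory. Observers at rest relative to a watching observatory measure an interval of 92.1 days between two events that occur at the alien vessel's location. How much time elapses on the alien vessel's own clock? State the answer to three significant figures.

With β = 0.719, γ = 1/√(1 − 0.719²) = 1/√0.483039 = 1.4388.
The alien vessel's clock runs slow as seen from a watching observatory, so Δτ = Δt/γ = 92.1/1.4388 = 64.0 days.

64.0 days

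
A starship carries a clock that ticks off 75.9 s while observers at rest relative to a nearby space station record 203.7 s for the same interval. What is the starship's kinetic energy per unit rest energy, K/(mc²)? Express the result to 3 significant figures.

The time-dilation ratio gives γ = 203.7/75.9 = 2.68379.
K/(mc²) = γ − 1 = 2.68379 − 1 = 1.68.

1.68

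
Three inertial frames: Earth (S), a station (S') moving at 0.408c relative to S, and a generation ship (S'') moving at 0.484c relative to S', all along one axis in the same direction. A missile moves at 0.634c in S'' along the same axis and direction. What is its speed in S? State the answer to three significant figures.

0.937c

Apply u = (u'+v)/(1+u'v) twice. Missile in the station frame: (0.634+0.484)/(1+0.634·0.484) = 1.118/1.306856 = 0.85549c.
That velocity, transformed to the rest frame of Earth: (0.85549+0.408)/(1+0.85549·0.408) = 1.26349/1.34903992 = 0.93658c.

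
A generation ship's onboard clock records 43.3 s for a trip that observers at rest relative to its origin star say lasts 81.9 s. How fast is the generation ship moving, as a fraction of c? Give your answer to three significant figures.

γ = Δt/Δτ = 81.9/43.3 = 1.8915.
β = √(1 − 1/γ²) = √(1 − 0.279504) = √0.720496 = 0.849.

0.849c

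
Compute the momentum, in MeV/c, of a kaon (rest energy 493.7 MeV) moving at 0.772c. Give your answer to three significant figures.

600 MeV/c

Lorentz factor: γ = (1 − 0.595984)^(−1/2) = 1.5733.
Momentum: p = γβ·mc = 1.5733 × 0.772 × 493.7 MeV/c = 600 MeV/c.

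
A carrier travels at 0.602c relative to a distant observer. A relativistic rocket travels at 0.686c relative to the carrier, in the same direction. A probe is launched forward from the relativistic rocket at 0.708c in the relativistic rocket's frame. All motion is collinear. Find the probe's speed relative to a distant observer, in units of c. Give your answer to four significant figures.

First combine the probe and relativistic rocket (S''→S'): u₁ = (0.708 + 0.686)/(1 + 0.708×0.686) = 1.394/1.485688 = 0.93829.
Then combine with the carrier (S'→S): u = (0.93829 + 0.602)/(1 + 0.93829×0.602) = 1.54029/1.56485058 = 0.9843.

0.9843c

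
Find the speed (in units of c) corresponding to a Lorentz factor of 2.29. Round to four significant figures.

0.8996c

β = √(1 − 1/γ²) = √(1 − 1/5.2441) = √0.80931 = 0.8996.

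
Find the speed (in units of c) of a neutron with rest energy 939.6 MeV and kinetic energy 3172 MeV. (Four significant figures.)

0.9735c

K = (γ−1)mc², so γ = 1 + 3172/939.6 = 4.3759.
Then v/c = √(1 − γ⁻²) = √(1 − 0.0522234) = √0.9477766 = 0.9735.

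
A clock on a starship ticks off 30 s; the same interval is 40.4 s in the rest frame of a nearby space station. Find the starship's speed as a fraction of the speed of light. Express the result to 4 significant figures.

γ = Δt/Δτ = 40.4/30 = 1.3467.
β = √(1 − 1/γ²) = √(1 − 0.551389) = √0.448611 = 0.6698.

0.6698c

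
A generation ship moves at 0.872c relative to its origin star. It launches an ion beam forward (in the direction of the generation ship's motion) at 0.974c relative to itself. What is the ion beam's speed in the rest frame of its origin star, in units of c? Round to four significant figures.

0.9982c

Relativistic velocity addition: u = (u' + v)/(1 + u'v/c²), with u' = 0.974c and v = 0.872c.
Numerator: 0.974 + 0.872 = 1.846. Denominator: 1 + (0.974)(0.872) = 1.849328.
u = 1.846/1.849328 = 0.9982, so the speed is 0.9982c.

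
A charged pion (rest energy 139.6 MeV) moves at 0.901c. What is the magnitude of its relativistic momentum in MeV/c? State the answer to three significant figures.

Lorentz factor: γ = (1 − 0.811801)^(−1/2) = 2.3051.
Momentum: p = γβ·mc = 2.3051 × 0.901 × 139.6 MeV/c = 290 MeV/c.

290 MeV/c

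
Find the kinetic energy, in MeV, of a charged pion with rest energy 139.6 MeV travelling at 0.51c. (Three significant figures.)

22.7 MeV

Lorentz factor: γ = (1 − 0.2601)^(−1/2) = 1.16255.
Kinetic energy: K = (γ − 1)mc² = (1.16255 − 1) × 139.6 MeV = 0.16255 × 139.6 = 22.7 MeV.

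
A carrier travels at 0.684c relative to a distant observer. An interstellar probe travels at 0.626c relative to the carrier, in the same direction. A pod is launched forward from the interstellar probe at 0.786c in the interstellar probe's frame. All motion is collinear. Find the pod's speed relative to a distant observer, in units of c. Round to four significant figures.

Apply u = (u'+v)/(1+u'v) twice. Pod in the carrier frame: (0.786+0.626)/(1+0.786·0.626) = 1.412/1.492036 = 0.94636c.
That velocity, transformed to the rest frame of a distant observer: (0.94636+0.684)/(1+0.94636·0.684) = 1.63036/1.64731024 = 0.98971c.

0.9897c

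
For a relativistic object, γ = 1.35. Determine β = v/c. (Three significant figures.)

0.672

β = √(1 − 1/γ²) = √(1 − 1/1.8225) = √0.451303 = 0.672.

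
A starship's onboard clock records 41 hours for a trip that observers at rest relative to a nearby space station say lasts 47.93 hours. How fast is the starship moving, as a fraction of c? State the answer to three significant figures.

0.518c

γ = Δt/Δτ = 47.93/41 = 1.169.
β = √(1 − 1/γ²) = √(1 − 0.731764) = √0.268236 = 0.518.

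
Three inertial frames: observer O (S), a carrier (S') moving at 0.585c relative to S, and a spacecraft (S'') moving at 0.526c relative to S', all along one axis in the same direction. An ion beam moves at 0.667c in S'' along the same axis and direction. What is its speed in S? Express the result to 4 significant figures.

0.9680c

Compose velocities in two stages. Stage 1 (into S'): u₁ = (0.667+0.526)/(1+0.667×0.526) = 0.88315.
Stage 2 (into S): u = (0.88315+0.585)/(1+0.88315×0.585) = 0.96803, so the speed is 0.9680c.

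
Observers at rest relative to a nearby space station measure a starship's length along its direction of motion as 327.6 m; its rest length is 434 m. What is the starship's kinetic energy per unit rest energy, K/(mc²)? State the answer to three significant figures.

γ = L₀/L = 434/327.6 = 1.32479.
Since K = (γ−1)mc², K/(mc²) = 1.32479 − 1 = 0.325.

0.325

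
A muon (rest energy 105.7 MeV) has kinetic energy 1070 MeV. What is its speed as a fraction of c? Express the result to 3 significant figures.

0.996c

K = (γ−1)mc², so γ = 1 + 1070/105.7 = 11.123.
Then v/c = √(1 − γ⁻²) = √(1 − 0.00808269) = √0.99191731 = 0.996.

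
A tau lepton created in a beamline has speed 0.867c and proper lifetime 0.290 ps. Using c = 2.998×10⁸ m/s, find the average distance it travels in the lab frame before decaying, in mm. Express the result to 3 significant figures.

Lorentz factor: γ = (1 − 0.751689)^(−1/2) = 2.0068.
Lab-frame lifetime: Δt = γτ = 2.0068 × 0.290 ps = 0.58197 ps.
Distance: d = vΔt = 0.867 × 2.998×10⁸ m/s × 5.8197×10^-13 s = 1.51×10^-4 m = 0.151 mm.

0.151 mm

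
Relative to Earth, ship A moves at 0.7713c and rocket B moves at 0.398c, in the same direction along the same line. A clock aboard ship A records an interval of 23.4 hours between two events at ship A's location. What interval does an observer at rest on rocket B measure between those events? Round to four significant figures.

Speed of ship A in rocket B's frame: u = (v_A − v_B)/(1 − v_A v_B/c²) = (0.7713 − 0.398)/(1 − 0.7713×0.398) = 0.3733/0.6930226 = 0.53865; |u| = 0.53865c.
At |u| = 0.53865c, γ = (1 − 0.290144)^(−1/2) = 1.1869.
Ship A's interval is proper; time dilation gives Δt_B = γΔτ = 1.1869 × 23.4 hours = 27.77 hours.

27.77 hours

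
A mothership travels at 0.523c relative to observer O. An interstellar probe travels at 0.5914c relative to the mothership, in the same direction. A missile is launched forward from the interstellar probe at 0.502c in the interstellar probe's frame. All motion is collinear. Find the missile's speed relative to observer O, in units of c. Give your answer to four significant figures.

0.9481c

Compose velocities in two stages. Stage 1 (into S'): u₁ = (0.502+0.5914)/(1+0.502×0.5914) = 0.8431.
Stage 2 (into S): u = (0.8431+0.523)/(1+0.8431×0.523) = 0.94806, so the speed is 0.9481c.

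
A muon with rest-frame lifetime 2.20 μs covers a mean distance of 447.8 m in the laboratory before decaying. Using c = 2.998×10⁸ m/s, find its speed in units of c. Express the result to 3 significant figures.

Lab distance = (lab lifetime)·v = γτ·βc, so βγ = d/(cτ) = 447.8/(2.998×10⁸ × 2.200×10^-6) = 0.67894.
With βγ = 0.67894: γ² = 1 + (βγ)² = 1.46096, and β = (βγ)/γ = 0.67894/1.2087 = 0.562.

0.562c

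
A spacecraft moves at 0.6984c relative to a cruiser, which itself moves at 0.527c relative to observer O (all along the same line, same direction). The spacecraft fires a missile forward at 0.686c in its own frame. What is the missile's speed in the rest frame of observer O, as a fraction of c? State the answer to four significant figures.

First combine the missile and spacecraft (S''→S'): u₁ = (0.686 + 0.6984)/(1 + 0.686×0.6984) = 1.3844/1.4791024 = 0.93597.
Then combine with the cruiser (S'→S): u = (0.93597 + 0.527)/(1 + 0.93597×0.527) = 1.46297/1.49325619 = 0.97972.

0.9797c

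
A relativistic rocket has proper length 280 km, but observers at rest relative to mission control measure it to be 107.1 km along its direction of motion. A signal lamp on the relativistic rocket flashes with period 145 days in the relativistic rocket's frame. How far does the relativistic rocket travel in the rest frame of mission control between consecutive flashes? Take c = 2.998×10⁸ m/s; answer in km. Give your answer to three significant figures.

γ = L₀/L = 280/107.1 = 2.61438.
β = √(1 − 1/γ²) = 0.92396. Lab-frame period = γτ = 2.61438×145 days = 379.09 days. Distance = βc × γτ = 0.92396 × 2.998×10⁸ m/s × 32753376 s = 9.0728×10^15 m = 9.07×10^12 km.

9.07×10^12 km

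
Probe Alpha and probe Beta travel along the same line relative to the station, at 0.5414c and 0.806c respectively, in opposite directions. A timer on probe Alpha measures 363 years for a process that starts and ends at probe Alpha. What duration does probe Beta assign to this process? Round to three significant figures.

1050 years

The velocity of probe Alpha relative to probe Beta is (0.5414 + 0.806)c / (1 + 0.5414×0.806) = 0.93806c; relative speed 0.93806c.
γ for this relative speed: γ = 1/√(1 − 0.879957) = 2.8862.
The clock on probe Alpha records proper time, so probe Beta measures Δt = γΔτ = 2.8862 × 363 = 1050 years.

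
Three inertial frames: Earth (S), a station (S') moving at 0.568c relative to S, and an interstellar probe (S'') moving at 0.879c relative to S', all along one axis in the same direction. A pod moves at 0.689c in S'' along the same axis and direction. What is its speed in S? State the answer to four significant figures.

0.9935c

First combine the pod and interstellar probe (S''→S'): u₁ = (0.689 + 0.879)/(1 + 0.689×0.879) = 1.568/1.605631 = 0.97656.
Then combine with the station (S'→S): u = (0.97656 + 0.568)/(1 + 0.97656×0.568) = 1.54456/1.55468608 = 0.99349.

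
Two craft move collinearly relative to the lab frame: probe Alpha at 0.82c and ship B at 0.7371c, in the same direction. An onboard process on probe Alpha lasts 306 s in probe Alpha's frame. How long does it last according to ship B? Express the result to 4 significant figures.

312.9 s

The velocity of probe Alpha relative to ship B is (0.82 − 0.7371)c / (1 − 0.82×0.7371) = 0.20957c; relative speed 0.20957c.
At |u| = 0.20957c, γ = (1 − 0.0439196)^(−1/2) = 1.0227.
The clock on probe Alpha records proper time, so ship B measures Δt = γΔτ = 1.0227 × 306 = 312.9 s.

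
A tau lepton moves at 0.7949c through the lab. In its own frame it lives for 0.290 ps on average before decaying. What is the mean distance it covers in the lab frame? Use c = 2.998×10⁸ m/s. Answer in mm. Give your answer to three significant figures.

0.114 mm

β² = 0.63186601, so γ = 1/√0.36813399 = 1.6482.
Lab-frame lifetime: Δt = γτ = 1.6482 × 0.290 ps = 0.47798 ps.
Distance: d = vΔt = 0.7949 × 2.998×10⁸ m/s × 4.7798×10^-13 s = 1.14×10^-4 m = 0.114 mm.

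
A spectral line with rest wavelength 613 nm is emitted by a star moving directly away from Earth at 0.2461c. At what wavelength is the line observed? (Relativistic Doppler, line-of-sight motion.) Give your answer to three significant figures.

Relativistic Doppler for wavelength: λ_obs = λ_src · √((1+β)/(1−β)).
With β = 0.2461: factor = √(1.2461/0.7539) = 1.2856.
λ_obs = 613 × 1.2856 = 788 nm.

788 nm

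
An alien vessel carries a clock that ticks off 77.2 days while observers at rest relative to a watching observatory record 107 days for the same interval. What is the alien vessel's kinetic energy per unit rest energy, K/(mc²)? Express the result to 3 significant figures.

0.386

The time-dilation ratio gives γ = 107/77.2 = 1.38601.
K/(mc²) = γ − 1 = 1.38601 − 1 = 0.386.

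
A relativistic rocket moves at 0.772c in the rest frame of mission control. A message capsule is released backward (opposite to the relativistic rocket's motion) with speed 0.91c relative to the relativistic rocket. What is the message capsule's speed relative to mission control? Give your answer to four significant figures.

Relativistic velocity addition: u = (u' + v)/(1 + u'v/c²), with u' = −0.91c and v = 0.772c.
Numerator: −0.91 + 0.772 = −0.138. Denominator: 1 + (−0.91)(0.772) = 0.29748.
u = −0.138/0.29748 = −0.4639, so the speed is 0.4639c.

0.4639c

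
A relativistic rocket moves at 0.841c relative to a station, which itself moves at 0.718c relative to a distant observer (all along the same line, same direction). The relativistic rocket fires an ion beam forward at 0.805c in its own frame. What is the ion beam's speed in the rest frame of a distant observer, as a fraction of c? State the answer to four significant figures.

Apply u = (u'+v)/(1+u'v) twice. Ion beam in the station frame: (0.805+0.841)/(1+0.805·0.841) = 1.646/1.677005 = 0.98151c.
That velocity, transformed to the rest frame of a distant observer: (0.98151+0.718)/(1+0.98151·0.718) = 1.69951/1.70472418 = 0.99694c.

0.9969c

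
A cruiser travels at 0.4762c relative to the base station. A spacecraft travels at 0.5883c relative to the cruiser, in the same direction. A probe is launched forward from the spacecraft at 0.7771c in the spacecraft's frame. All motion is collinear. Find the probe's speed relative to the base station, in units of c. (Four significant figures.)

Compose velocities in two stages. Stage 1 (into S'): u₁ = (0.7771+0.5883)/(1+0.7771×0.5883) = 0.93702.
Stage 2 (into S): u = (0.93702+0.4762)/(1+0.93702×0.4762) = 0.97719, so the speed is 0.9772c.

0.9772c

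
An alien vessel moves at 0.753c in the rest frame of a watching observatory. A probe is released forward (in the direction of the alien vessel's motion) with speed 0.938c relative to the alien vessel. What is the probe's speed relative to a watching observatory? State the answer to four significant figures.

Relativistic velocity addition: u = (u' + v)/(1 + u'v/c²), with u' = 0.938c and v = 0.753c.
Numerator: 0.938 + 0.753 = 1.691. Denominator: 1 + (0.938)(0.753) = 1.706314.
u = 1.691/1.706314 = 0.99103, so the speed is 0.9910c.

0.9910c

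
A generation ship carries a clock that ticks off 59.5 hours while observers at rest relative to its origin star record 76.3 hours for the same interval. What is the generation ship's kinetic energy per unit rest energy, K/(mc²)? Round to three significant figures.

0.282

The time-dilation ratio gives γ = 76.3/59.5 = 1.28235.
K/(mc²) = γ − 1 = 1.28235 − 1 = 0.282.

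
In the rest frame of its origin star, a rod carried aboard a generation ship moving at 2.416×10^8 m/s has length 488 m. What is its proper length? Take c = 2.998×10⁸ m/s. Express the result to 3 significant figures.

β = v/c = (2.416×10^8 m/s)/(2.998×10⁸ m/s) = 0.805871.
With β = 0.805871, γ = 1/√(1 − 0.805871²) = 1/√0.3505719 = 1.6889.
Proper length: L₀ = γ·L = 1.6889 × 488 = 824 m.

824 m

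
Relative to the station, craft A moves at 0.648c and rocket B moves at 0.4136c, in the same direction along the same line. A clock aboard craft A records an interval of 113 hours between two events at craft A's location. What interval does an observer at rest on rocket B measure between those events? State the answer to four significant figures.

The velocity of craft A relative to rocket B is (0.648 − 0.4136)c / (1 − 0.648×0.4136) = 0.32022c; relative speed 0.32022c.
At |u| = 0.32022c, γ = (1 − 0.102541)^(−1/2) = 1.0556.
The clock on craft A records proper time, so rocket B measures Δt = γΔτ = 1.0556 × 113 = 119.3 hours.

119.3 hours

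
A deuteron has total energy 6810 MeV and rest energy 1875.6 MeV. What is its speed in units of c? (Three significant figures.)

γ = E/(mc²) = 6810/1875.6 = 3.6308.
β = √(1 − 1/γ²) = √(1 − 0.0758569) = √0.9241431 = 0.961.

0.961c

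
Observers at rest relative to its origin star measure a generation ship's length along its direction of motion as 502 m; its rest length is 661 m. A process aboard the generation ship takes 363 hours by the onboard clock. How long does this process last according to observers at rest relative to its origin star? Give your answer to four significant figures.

γ = L₀/L = 661/502 = 1.31673.
The same γ dilates the second interval: 1.31673 × 363 hours = 478.0 hours.

478.0 hours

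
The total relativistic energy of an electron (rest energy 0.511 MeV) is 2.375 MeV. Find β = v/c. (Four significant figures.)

Total energy E = γmc² gives γ = 2.375/0.511 = 4.6477.
Hence β = √(1 − 1/γ²) = √(1 − 0.0462939) = √0.9537061 = 0.9766.

0.9766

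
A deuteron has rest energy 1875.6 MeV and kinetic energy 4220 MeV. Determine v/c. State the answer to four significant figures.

K = (γ−1)mc², so γ = 1 + 4220/1875.6 = 3.2499.
Then v/c = √(1 − γ⁻²) = √(1 − 0.0946804) = √0.9053196 = 0.9515.

0.9515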